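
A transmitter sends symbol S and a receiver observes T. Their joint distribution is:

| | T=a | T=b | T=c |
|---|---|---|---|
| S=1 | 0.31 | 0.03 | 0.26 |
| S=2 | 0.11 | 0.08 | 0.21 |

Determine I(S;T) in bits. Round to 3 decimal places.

0.063 bits

Marginals: p(S) = (0.6000, 0.4000), p(T) = (0.4200, 0.1100, 0.4700).
I(S;T) = Σ p(x,y)·log₂[p(x,y)/(p(x)p(y))].
  (1,a): 0.31·log₂(1.2302) = 0.0926
  (1,b): 0.03·log₂(0.4545) = -0.0341
  (1,c): 0.26·log₂(0.9220) = -0.0305
  (2,a): 0.11·log₂(0.6548) = -0.0672
  (2,b): 0.08·log₂(1.8182) = 0.0690
  (2,c): 0.21·log₂(1.1170) = 0.0335
Sum = 0.063 bits.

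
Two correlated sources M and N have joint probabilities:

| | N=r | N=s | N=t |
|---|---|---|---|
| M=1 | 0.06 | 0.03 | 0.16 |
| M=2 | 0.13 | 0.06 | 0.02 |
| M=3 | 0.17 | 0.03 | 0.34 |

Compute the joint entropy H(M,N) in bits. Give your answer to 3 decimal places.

H(M,N) = −Σ p(x,y)·log₂ p(x,y) over all 9 cells.
  cell (1,r): −0.06·log₂0.06 = 0.2435
  cell (1,s): −0.03·log₂0.03 = 0.1518
  cell (1,t): −0.16·log₂0.16 = 0.4230
  cell (2,r): −0.13·log₂0.13 = 0.3826
  cell (2,s): −0.06·log₂0.06 = 0.2435
  cell (2,t): −0.02·log₂0.02 = 0.1129
  cell (3,r): −0.17·log₂0.17 = 0.4346
  cell (3,s): −0.03·log₂0.03 = 0.1518
  cell (3,t): −0.34·log₂0.34 = 0.5292
Sum = 2.673 bits.

2.673 bits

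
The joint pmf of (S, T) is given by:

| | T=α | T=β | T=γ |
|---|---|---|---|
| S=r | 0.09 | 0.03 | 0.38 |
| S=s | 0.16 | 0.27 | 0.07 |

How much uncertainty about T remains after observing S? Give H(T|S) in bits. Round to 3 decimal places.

Marginals: p(S) = (0.5000, 0.5000), p(T) = (0.2500, 0.3000, 0.4500).
H(T|S) = Σ p(S) · H(T|S=·).
  S=r: p=0.5000, H(T|S=r) = 0.9897
  S=s: p=0.5000, H(T|S=s) = 1.4032
Weighted sum = 1.196 bits.

1.196 bits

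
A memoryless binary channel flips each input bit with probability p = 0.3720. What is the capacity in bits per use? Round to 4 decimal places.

0.0478 bits

Binary symmetric channel: C = 1 − h₂(ε) where h₂ is the binary entropy function.
h₂(0.3720) = −0.3720·log₂0.3720 − 0.6280·log₂0.6280 = 0.9522.
C = 1 − 0.9522 = 0.0478 bits per channel use.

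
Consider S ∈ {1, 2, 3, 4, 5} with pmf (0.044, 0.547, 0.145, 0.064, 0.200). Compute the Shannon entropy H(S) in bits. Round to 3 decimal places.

H(S) = −Σ p·log₂ p.
  −(0.044)·log₂(0.044) = 0.1983
  −(0.547)·log₂(0.547) = 0.4761
  −(0.145)·log₂(0.145) = 0.4040
  −(0.064)·log₂(0.064) = 0.2538
  −(0.200)·log₂(0.200) = 0.4644
Sum: 0.1983 + 0.4761 + 0.4040 + 0.2538 + 0.4644 = 1.797 bits.

1.797 bits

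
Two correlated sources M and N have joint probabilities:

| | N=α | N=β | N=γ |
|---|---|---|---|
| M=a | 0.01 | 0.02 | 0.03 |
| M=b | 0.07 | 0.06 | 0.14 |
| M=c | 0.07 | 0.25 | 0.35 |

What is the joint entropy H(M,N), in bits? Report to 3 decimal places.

H(M,N) = −Σ p(x,y)·log₂ p(x,y) over all 9 cells.
  cell (a,α): −0.01·log₂0.01 = 0.0664
  cell (a,β): −0.02·log₂0.02 = 0.1129
  cell (a,γ): −0.03·log₂0.03 = 0.1518
  cell (b,α): −0.07·log₂0.07 = 0.2686
  cell (b,β): −0.06·log₂0.06 = 0.2435
  cell (b,γ): −0.14·log₂0.14 = 0.3971
  cell (c,α): −0.07·log₂0.07 = 0.2686
  cell (c,β): −0.25·log₂0.25 = 0.5000
  cell (c,γ): −0.35·log₂0.35 = 0.5301
Sum = 2.539 bits.

2.539 bits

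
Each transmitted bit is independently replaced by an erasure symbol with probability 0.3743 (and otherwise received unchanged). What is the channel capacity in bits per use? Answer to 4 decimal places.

0.6257 bits

Binary erasure channel: capacity C = 1 − ε.
C = 1 − 0.3743 = 0.6257 bits per channel use.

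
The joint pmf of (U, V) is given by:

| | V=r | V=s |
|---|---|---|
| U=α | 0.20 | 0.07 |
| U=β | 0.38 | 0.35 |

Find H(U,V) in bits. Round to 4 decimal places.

H(U,V) = −Σ p(x,y)·log₂ p(x,y) over all 4 cells.
  cell (α,r): −0.20·log₂0.20 = 0.46439
  cell (α,s): −0.07·log₂0.07 = 0.26856
  cell (β,r): −0.38·log₂0.38 = 0.53045
  cell (β,s): −0.35·log₂0.35 = 0.53010
Sum = 1.7935 bits.

1.7935 bits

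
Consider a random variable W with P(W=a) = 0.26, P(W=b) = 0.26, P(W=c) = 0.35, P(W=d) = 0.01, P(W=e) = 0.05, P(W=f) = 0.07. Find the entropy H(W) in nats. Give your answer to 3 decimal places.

H(W) = −Σ p·ln p.
  −(0.26)·ln(0.26) = 0.3502
  −(0.26)·ln(0.26) = 0.3502
  −(0.35)·ln(0.35) = 0.3674
  −(0.01)·ln(0.01) = 0.0461
  −(0.05)·ln(0.05) = 0.1498
  −(0.07)·ln(0.07) = 0.1861
Sum: 0.3502 + 0.3502 + 0.3674 + 0.0461 + 0.1498 + 0.1861 = 1.450 nats.

1.450 nats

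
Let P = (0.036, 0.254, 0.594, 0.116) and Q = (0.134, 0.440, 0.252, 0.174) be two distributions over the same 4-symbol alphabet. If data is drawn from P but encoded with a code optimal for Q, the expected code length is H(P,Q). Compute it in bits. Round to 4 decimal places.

H(P,Q) = −Σ p·log₂ q.
  −0.036·log₂(0.134) = 0.10439
  −0.254·log₂(0.440) = 0.30084
  −0.594·log₂(0.252) = 1.18117
  −0.116·log₂(0.174) = 0.29265
H(P,Q) = 1.8791 bits.

1.8791 bits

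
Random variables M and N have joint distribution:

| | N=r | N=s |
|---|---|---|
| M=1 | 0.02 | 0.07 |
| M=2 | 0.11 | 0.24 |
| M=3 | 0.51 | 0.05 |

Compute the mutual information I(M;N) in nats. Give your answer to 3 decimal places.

Marginals: p(M) = (0.0900, 0.3500, 0.5600), p(N) = (0.6400, 0.3600).
I(M;N) = Σ p(x,y)·ln[p(x,y)/(p(x)p(y))].
  (1,r): 0.02·ln(0.3472) = -0.0212
  (1,s): 0.07·ln(2.1605) = 0.0539
  (2,r): 0.11·ln(0.4911) = -0.0782
  (2,s): 0.24·ln(1.9048) = 0.1546
  (3,r): 0.51·ln(1.4230) = 0.1799
  (3,s): 0.05·ln(0.2480) = -0.0697
Sum = 0.219 nats.

0.219 nats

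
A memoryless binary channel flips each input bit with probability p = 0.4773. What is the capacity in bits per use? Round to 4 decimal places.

0.0015 bits

Binary symmetric channel: C = 1 − h₂(ε) where h₂ is the binary entropy function.
h₂(0.4773) = −0.4773·log₂0.4773 − 0.5227·log₂0.5227 = 0.9985.
C = 1 − 0.9985 = 0.0015 bits per channel use.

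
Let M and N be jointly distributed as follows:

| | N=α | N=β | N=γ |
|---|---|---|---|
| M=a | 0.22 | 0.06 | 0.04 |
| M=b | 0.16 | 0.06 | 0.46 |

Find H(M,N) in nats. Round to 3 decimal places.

1.450 nats

H(M,N) = −Σ p(x,y)·ln p(x,y) over all 6 cells.
  cell (a,α): −0.22·ln0.22 = 0.3331
  cell (a,β): −0.06·ln0.06 = 0.1688
  cell (a,γ): −0.04·ln0.04 = 0.1288
  cell (b,α): −0.16·ln0.16 = 0.2932
  cell (b,β): −0.06·ln0.06 = 0.1688
  cell (b,γ): −0.46·ln0.46 = 0.3572
Sum = 1.450 nats.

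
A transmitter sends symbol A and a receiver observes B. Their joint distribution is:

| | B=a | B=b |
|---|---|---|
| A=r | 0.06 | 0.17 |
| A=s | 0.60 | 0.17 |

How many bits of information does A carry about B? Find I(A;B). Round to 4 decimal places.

0.1479 bits

Marginals: p(A) = (0.2300, 0.7700), p(B) = (0.6600, 0.3400).
I(A;B) = H(A) + H(B) − H(A,B).
H(A) = 0.7780, H(B) = 0.9248, H(A,B) = 1.5549.
I(A;B) = 0.7780 + 0.9248 − 1.5549 = 0.1479 bits.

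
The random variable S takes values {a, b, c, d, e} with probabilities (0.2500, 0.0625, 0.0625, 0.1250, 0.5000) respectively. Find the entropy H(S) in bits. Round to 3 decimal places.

H(S) = −Σ p·log₂ p.
  −(0.2500)·log₂(0.2500) = 0.5000
  −(0.0625)·log₂(0.0625) = 0.2500
  −(0.0625)·log₂(0.0625) = 0.2500
  −(0.1250)·log₂(0.1250) = 0.3750
  −(0.5000)·log₂(0.5000) = 0.5000
Sum: 0.5000 + 0.2500 + 0.2500 + 0.3750 + 0.5000 = 1.875 bits.

1.875 bits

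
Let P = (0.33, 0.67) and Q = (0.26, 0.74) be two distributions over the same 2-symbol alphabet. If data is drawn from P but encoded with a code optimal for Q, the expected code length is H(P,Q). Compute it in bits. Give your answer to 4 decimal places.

H(P,Q) = −Σ p·log₂ q.
  −0.33·log₂(0.26) = 0.64133
  −0.67·log₂(0.74) = 0.29105
H(P,Q) = 0.9324 bits.

0.9324 bits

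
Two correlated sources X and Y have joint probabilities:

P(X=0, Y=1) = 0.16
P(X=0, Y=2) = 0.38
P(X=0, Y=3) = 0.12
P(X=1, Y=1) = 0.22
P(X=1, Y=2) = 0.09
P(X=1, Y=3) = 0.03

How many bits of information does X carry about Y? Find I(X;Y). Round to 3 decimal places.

Marginals: p(X) = (0.6600, 0.3400), p(Y) = (0.3800, 0.4700, 0.1500).
I(X;Y) = H(X) + H(Y) − H(X,Y).
H(X) = 0.9248, H(Y) = 1.4530, H(X,Y) = 2.2655.
I(X;Y) = 0.9248 + 1.4530 − 2.2655 = 0.112 bits.

0.112 bits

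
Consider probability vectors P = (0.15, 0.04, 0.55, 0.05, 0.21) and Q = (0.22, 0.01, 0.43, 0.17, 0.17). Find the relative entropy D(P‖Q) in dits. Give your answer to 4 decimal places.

D(P‖Q) = Σ p·log₁₀(p/q).
  0.15·log₁₀(0.15/0.22) = -0.02495
  0.04·log₁₀(0.04/0.01) = 0.02408
  0.55·log₁₀(0.55/0.43) = 0.05879
  0.05·log₁₀(0.05/0.17) = -0.02657
  0.21·log₁₀(0.21/0.17) = 0.01927
D(P‖Q) = 0.0506 dits.

0.0506 dits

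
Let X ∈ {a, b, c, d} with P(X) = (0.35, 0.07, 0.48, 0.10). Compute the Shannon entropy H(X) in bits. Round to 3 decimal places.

1.639 bits

H(X) = −Σ p·log₂ p.
  −(0.35)·log₂(0.35) = 0.5301
  −(0.07)·log₂(0.07) = 0.2686
  −(0.48)·log₂(0.48) = 0.5083
  −(0.10)·log₂(0.10) = 0.3322
Sum: 0.5301 + 0.2686 + 0.5083 + 0.3322 = 1.639 bits.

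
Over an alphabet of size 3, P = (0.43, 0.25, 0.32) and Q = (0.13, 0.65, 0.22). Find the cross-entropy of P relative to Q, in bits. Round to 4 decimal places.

2.1201 bits

H(P,Q) = −Σ p·log₂ q.
  −0.43·log₂(0.13) = 1.26567
  −0.25·log₂(0.65) = 0.15537
  −0.32·log₂(0.22) = 0.69902
H(P,Q) = 2.1201 bits.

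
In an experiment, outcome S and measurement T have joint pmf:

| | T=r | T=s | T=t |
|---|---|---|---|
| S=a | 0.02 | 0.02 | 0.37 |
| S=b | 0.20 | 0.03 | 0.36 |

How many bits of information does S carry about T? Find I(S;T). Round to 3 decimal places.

Marginals: p(S) = (0.4100, 0.5900), p(T) = (0.2200, 0.0500, 0.7300).
I(S;T) = Σ p(x,y)·log₂[p(x,y)/(p(x)p(y))].
  (a,r): 0.02·log₂(0.2217) = -0.0435
  (a,s): 0.02·log₂(0.9756) = -0.0007
  (a,t): 0.37·log₂(1.2362) = 0.1132
  (b,r): 0.20·log₂(1.5408) = 0.1247
  (b,s): 0.03·log₂(1.0169) = 0.0007
  (b,t): 0.36·log₂(0.8358) = -0.0931
Sum = 0.101 bits.

0.101 bits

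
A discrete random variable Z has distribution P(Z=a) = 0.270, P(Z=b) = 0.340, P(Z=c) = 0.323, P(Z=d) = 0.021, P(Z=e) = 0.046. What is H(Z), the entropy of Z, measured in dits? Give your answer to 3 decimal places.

H(Z) = −Σ p·log₁₀ p.
  −(0.270)·log₁₀(0.270) = 0.1535
  −(0.340)·log₁₀(0.340) = 0.1593
  −(0.323)·log₁₀(0.323) = 0.1585
  −(0.021)·log₁₀(0.021) = 0.0352
  −(0.046)·log₁₀(0.046) = 0.0615
Sum: 0.1535 + 0.1593 + 0.1585 + 0.0352 + 0.0615 = 0.568 dits.

0.568 dits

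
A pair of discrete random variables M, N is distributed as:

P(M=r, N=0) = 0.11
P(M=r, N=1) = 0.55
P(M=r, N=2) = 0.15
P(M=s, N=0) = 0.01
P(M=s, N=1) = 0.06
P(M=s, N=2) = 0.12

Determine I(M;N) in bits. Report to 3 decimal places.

Marginals: p(M) = (0.8100, 0.1900), p(N) = (0.1200, 0.6100, 0.2700).
I(M;N) = H(M) + H(N) − H(M,N).
H(M) = 0.7015, H(N) = 1.3121, H(M,N) = 1.9122.
I(M;N) = 0.7015 + 1.3121 − 1.9122 = 0.101 bits.

0.101 bits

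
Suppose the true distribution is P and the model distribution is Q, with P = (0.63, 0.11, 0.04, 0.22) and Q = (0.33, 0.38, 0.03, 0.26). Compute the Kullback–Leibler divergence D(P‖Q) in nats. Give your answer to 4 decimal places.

D(P‖Q) = Σ p·ln(p/q).
  0.63·ln(0.63/0.33) = 0.40738
  0.11·ln(0.11/0.38) = -0.13637
  0.04·ln(0.04/0.03) = 0.01151
  0.22·ln(0.22/0.26) = -0.03675
D(P‖Q) = 0.2458 nats.

0.2458 nats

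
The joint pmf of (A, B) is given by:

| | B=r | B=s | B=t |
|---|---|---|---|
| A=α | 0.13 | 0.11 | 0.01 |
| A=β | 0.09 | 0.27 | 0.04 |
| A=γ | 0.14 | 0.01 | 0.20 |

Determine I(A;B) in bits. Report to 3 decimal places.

0.384 bits

Marginals: p(A) = (0.2500, 0.4000, 0.3500), p(B) = (0.3600, 0.3900, 0.2500).
I(A;B) = H(A) + H(B) − H(A,B).
H(A) = 1.5589, H(B) = 1.5604, H(A,B) = 2.7357.
I(A;B) = 1.5589 + 1.5604 − 2.7357 = 0.384 bits.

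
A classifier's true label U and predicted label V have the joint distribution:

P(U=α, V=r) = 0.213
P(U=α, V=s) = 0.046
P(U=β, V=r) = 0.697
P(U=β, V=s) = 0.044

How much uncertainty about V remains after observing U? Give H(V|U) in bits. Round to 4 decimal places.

0.4156 bits

Chain rule: H(V|U) = H(U,V) − H(U).
Marginals: p(U) = (0.2590, 0.7410), p(V) = (0.9100, 0.0900).
H(U,V) = 1.2408 bits; H(U) = 0.8252 bits.
H(V|U) = 1.2408 − 0.8252 = 0.4156 bits.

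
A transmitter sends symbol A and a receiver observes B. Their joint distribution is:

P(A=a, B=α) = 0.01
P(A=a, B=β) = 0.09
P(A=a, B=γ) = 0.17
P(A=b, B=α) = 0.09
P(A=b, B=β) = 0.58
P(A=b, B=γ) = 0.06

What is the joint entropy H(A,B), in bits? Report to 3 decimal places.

H(A,B) = −Σ p(x,y)·log₂ p(x,y) over all 6 cells.
  cell (a,α): −0.01·log₂0.01 = 0.0664
  cell (a,β): −0.09·log₂0.09 = 0.3127
  cell (a,γ): −0.17·log₂0.17 = 0.4346
  cell (b,α): −0.09·log₂0.09 = 0.3127
  cell (b,β): −0.58·log₂0.58 = 0.4558
  cell (b,γ): −0.06·log₂0.06 = 0.2435
Sum = 1.826 bits.

1.826 bits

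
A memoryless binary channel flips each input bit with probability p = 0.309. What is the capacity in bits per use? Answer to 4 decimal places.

0.1080 bits

Binary symmetric channel: C = 1 − h₂(ε) where h₂ is the binary entropy function.
h₂(0.309) = −0.309·log₂0.309 − 0.691·log₂0.691 = 0.8920.
C = 1 − 0.8920 = 0.1080 bits per channel use.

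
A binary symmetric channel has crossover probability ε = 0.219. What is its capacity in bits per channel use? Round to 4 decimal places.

0.2417 bits

Binary symmetric channel: C = 1 − h₂(ε) where h₂ is the binary entropy function.
h₂(0.219) = −0.219·log₂0.219 − 0.781·log₂0.781 = 0.7583.
C = 1 − 0.7583 = 0.2417 bits per channel use.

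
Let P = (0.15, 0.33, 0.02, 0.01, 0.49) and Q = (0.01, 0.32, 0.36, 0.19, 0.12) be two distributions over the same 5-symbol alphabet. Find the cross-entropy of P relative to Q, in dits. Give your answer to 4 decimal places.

0.9306 dits

H(P,Q) = −Σ p·log₁₀ q.
  −0.15·log₁₀(0.01) = 0.30000
  −0.33·log₁₀(0.32) = 0.16330
  −0.02·log₁₀(0.36) = 0.00887
  −0.01·log₁₀(0.19) = 0.00721
  −0.49·log₁₀(0.12) = 0.45120
H(P,Q) = 0.9306 dits.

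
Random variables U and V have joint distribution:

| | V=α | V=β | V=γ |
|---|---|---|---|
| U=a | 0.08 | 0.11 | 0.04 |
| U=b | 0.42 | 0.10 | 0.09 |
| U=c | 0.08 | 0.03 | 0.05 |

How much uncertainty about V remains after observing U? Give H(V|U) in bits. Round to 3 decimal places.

1.312 bits

Chain rule: H(V|U) = H(U,V) − H(U).
Marginals: p(U) = (0.2300, 0.6100, 0.1600), p(V) = (0.5800, 0.2400, 0.1800).
H(U,V) = 2.6574 bits; H(U) = 1.3457 bits.
H(V|U) = 2.6574 − 1.3457 = 1.312 bits.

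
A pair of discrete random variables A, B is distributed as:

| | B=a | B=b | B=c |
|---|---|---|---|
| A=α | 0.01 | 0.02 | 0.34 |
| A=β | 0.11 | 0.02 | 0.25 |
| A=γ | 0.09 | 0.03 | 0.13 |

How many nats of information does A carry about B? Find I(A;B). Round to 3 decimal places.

Marginals: p(A) = (0.3700, 0.3800, 0.2500), p(B) = (0.2100, 0.0700, 0.7200).
I(A;B) = H(A) + H(B) − H(A,B).
H(A) = 1.0821, H(B) = 0.7504, H(A,B) = 1.7458.
I(A;B) = 1.0821 + 0.7504 − 1.7458 = 0.087 nats.

0.087 nats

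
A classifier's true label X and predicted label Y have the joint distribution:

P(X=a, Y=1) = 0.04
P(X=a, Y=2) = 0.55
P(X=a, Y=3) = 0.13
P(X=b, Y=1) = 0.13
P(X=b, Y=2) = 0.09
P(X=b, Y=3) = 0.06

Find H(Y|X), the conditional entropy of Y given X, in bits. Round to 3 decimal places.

Marginals: p(X) = (0.7200, 0.2800), p(Y) = (0.1700, 0.6400, 0.1900).
H(Y|X) = Σ p(X) · H(Y|X=·).
  X=a: p=0.7200, H(Y|X=a) = 0.9744
  X=b: p=0.2800, H(Y|X=b) = 1.5165
Weighted sum = 1.126 bits.

1.126 bits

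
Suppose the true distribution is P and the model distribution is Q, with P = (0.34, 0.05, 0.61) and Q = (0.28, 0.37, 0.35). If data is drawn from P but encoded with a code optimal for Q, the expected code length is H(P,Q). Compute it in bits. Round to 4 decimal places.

H(P,Q) = −Σ p·log₂ q.
  −0.34·log₂(0.28) = 0.62441
  −0.05·log₂(0.37) = 0.07172
  −0.61·log₂(0.35) = 0.92389
H(P,Q) = 1.6200 bits.

1.6200 bits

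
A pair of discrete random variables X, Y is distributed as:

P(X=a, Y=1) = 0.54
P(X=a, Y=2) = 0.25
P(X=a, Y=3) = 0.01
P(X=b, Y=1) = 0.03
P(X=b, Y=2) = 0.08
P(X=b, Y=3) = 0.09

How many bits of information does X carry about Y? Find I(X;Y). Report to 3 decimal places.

Marginals: p(X) = (0.8000, 0.2000), p(Y) = (0.5700, 0.3300, 0.1000).
I(X;Y) = Σ p(x,y)·log₂[p(x,y)/(p(x)p(y))].
  (a,1): 0.54·log₂(1.1842) = 0.1317
  (a,2): 0.25·log₂(0.9470) = -0.0197
  (a,3): 0.01·log₂(0.1250) = -0.0300
  (b,1): 0.03·log₂(0.2632) = -0.0578
  (b,2): 0.08·log₂(1.2121) = 0.0222
  (b,3): 0.09·log₂(4.5000) = 0.1953
Sum = 0.242 bits.

0.242 bits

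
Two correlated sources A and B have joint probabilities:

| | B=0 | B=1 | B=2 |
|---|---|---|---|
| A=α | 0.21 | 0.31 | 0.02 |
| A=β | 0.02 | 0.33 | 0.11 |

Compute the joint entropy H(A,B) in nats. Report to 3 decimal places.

1.456 nats

H(A,B) = −Σ p(x,y)·ln p(x,y) over all 6 cells.
  cell (α,0): −0.21·ln0.21 = 0.3277
  cell (α,1): −0.31·ln0.31 = 0.3631
  cell (α,2): −0.02·ln0.02 = 0.0782
  cell (β,0): −0.02·ln0.02 = 0.0782
  cell (β,1): −0.33·ln0.33 = 0.3659
  cell (β,2): −0.11·ln0.11 = 0.2428
Sum = 1.456 nats.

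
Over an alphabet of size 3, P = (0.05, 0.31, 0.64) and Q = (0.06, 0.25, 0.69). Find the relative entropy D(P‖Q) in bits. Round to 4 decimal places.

D(P‖Q) = Σ p·log₂(p/q).
  0.05·log₂(0.05/0.06) = -0.01315
  0.31·log₂(0.31/0.25) = 0.09621
  0.64·log₂(0.64/0.69) = -0.06946
D(P‖Q) = 0.0136 bits.

0.0136 bits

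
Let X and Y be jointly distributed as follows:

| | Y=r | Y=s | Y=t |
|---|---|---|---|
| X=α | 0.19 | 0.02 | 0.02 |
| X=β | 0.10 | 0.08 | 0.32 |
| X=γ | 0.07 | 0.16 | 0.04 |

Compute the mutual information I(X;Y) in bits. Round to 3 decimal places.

Marginals: p(X) = (0.2300, 0.5000, 0.2700), p(Y) = (0.3600, 0.2600, 0.3800).
I(X;Y) = Σ p(x,y)·log₂[p(x,y)/(p(x)p(y))].
  (α,r): 0.19·log₂(2.2947) = 0.2277
  (α,s): 0.02·log₂(0.3344) = -0.0316
  (α,t): 0.02·log₂(0.2288) = -0.0426
  (β,r): 0.10·log₂(0.5556) = -0.0848
  (β,s): 0.08·log₂(0.6154) = -0.0560
  (β,t): 0.32·log₂(1.6842) = 0.2407
  (γ,r): 0.07·log₂(0.7202) = -0.0332
  (γ,s): 0.16·log₂(2.2792) = 0.1902
  (γ,t): 0.04·log₂(0.3899) = -0.0544
Sum = 0.356 bits.

0.356 bits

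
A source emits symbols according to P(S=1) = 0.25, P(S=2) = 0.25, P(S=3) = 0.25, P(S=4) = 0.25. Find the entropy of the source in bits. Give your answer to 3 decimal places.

H(S) = −Σ p·log₂ p.
  −(0.25)·log₂(0.25) = 0.5000
  −(0.25)·log₂(0.25) = 0.5000
  −(0.25)·log₂(0.25) = 0.5000
  −(0.25)·log₂(0.25) = 0.5000
Sum: 0.5000 + 0.5000 + 0.5000 + 0.5000 = 2.000 bits.

2.000 bits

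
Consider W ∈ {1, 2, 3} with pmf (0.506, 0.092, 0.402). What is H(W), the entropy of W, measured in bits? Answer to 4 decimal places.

H(W) = −Σ p·log₂ p.
  −(0.506)·log₂(0.506) = 0.49729
  −(0.092)·log₂(0.092) = 0.31668
  −(0.402)·log₂(0.402) = 0.52852
Sum: 0.49729 + 0.31668 + 0.52852 = 1.3425 bits.

1.3425 bits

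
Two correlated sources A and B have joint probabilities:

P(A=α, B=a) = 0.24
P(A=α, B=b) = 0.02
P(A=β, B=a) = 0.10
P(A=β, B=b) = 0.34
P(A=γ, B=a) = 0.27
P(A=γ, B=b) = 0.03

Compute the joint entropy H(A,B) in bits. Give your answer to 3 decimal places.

2.130 bits

H(A,B) = −Σ p(x,y)·log₂ p(x,y) over all 6 cells.
  cell (α,a): −0.24·log₂0.24 = 0.4941
  cell (α,b): −0.02·log₂0.02 = 0.1129
  cell (β,a): −0.10·log₂0.10 = 0.3322
  cell (β,b): −0.34·log₂0.34 = 0.5292
  cell (γ,a): −0.27·log₂0.27 = 0.5100
  cell (γ,b): −0.03·log₂0.03 = 0.1518
Sum = 2.130 bits.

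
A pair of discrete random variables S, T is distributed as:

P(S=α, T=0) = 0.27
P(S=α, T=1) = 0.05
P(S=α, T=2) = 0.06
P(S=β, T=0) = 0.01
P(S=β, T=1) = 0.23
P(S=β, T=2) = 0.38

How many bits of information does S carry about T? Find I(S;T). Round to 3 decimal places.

Marginals: p(S) = (0.3800, 0.6200), p(T) = (0.2800, 0.2800, 0.4400).
I(S;T) = H(S) + H(T) − H(S,T).
H(S) = 0.9580, H(T) = 1.5496, H(S,T) = 2.0542.
I(S;T) = 0.9580 + 1.5496 − 2.0542 = 0.453 bits.

0.453 bits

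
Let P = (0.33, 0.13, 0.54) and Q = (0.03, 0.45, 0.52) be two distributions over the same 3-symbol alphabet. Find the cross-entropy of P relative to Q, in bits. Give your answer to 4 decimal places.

2.3286 bits

H(P,Q) = −Σ p·log₂ q.
  −0.33·log₂(0.03) = 1.66943
  −0.13·log₂(0.45) = 0.14976
  −0.54·log₂(0.52) = 0.50944
H(P,Q) = 2.3286 bits.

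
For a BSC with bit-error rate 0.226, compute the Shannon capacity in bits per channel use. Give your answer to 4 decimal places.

Binary symmetric channel: C = 1 − h₂(ε) where h₂ is the binary entropy function.
h₂(0.226) = −0.226·log₂0.226 − 0.774·log₂0.774 = 0.7710.
C = 1 − 0.7710 = 0.2290 bits per channel use.

0.2290 bits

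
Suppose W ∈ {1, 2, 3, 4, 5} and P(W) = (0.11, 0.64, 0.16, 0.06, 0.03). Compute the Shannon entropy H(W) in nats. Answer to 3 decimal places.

H(W) = −Σ p·ln p.
  −(0.11)·ln(0.11) = 0.2428
  −(0.64)·ln(0.64) = 0.2856
  −(0.16)·ln(0.16) = 0.2932
  −(0.06)·ln(0.06) = 0.1688
  −(0.03)·ln(0.03) = 0.1052
Sum: 0.2428 + 0.2856 + 0.2932 + 0.1688 + 0.1052 = 1.096 nats.

1.096 nats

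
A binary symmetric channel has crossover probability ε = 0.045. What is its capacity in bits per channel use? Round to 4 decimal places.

0.7352 bits

Binary symmetric channel: C = 1 − h₂(ε) where h₂ is the binary entropy function.
h₂(0.045) = −0.045·log₂0.045 − 0.955·log₂0.955 = 0.2648.
C = 1 − 0.2648 = 0.7352 bits per channel use.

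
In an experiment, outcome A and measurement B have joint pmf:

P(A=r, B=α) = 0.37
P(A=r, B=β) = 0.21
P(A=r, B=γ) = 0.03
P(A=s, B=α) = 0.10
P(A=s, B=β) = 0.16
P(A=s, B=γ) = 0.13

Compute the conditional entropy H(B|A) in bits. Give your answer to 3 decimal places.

1.328 bits

Marginals: p(A) = (0.6100, 0.3900), p(B) = (0.4700, 0.3700, 0.1600).
H(B|A) = Σ p(A) · H(B|A=·).
  A=r: p=0.6100, H(B|A=r) = 1.1808
  A=s: p=0.3900, H(B|A=s) = 1.5591
Weighted sum = 1.328 bits.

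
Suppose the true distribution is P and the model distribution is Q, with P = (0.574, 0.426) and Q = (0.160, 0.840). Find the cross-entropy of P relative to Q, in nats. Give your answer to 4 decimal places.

H(P,Q) = −Σ p·ln q.
  −0.574·ln(0.160) = 1.05190
  −0.426·ln(0.840) = 0.07427
H(P,Q) = 1.1262 nats.

1.1262 nats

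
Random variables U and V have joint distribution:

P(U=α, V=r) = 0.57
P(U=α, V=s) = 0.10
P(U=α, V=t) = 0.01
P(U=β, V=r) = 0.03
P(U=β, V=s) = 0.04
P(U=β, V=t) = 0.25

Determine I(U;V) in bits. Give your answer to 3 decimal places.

0.551 bits

Marginals: p(U) = (0.6800, 0.3200), p(V) = (0.6000, 0.1400, 0.2600).
I(U;V) = Σ p(x,y)·log₂[p(x,y)/(p(x)p(y))].
  (α,r): 0.57·log₂(1.3971) = 0.2750
  (α,s): 0.10·log₂(1.0504) = 0.0071
  (α,t): 0.01·log₂(0.0566) = -0.0414
  (β,r): 0.03·log₂(0.1562) = -0.0803
  (β,s): 0.04·log₂(0.8929) = -0.0065
  (β,t): 0.25·log₂(3.0048) = 0.3968
Sum = 0.551 bits.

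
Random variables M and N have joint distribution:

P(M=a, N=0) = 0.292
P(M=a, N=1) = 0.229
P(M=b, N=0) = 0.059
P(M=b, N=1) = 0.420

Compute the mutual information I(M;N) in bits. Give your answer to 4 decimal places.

0.1616 bits

Marginals: p(M) = (0.5210, 0.4790), p(N) = (0.3510, 0.6490).
I(M;N) = H(M) + H(N) − H(M,N).
H(M) = 0.9987, H(N) = 0.9350, H(M,N) = 1.7721.
I(M;N) = 0.9987 + 0.9350 − 1.7721 = 0.1616 bits.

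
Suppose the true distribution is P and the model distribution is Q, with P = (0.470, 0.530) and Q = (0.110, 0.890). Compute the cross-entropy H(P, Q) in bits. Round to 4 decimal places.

H(P,Q) = −Σ p·log₂ q.
  −0.470·log₂(0.110) = 1.49668
  −0.530·log₂(0.890) = 0.08911
H(P,Q) = 1.5858 bits.

1.5858 bits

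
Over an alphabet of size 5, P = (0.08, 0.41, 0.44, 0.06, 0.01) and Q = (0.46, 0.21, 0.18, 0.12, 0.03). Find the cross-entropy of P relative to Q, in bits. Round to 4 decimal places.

2.3354 bits

H(P,Q) = −Σ p·log₂ q.
  −0.08·log₂(0.46) = 0.08962
  −0.41·log₂(0.21) = 0.92313
  −0.44·log₂(0.18) = 1.08853
  −0.06·log₂(0.12) = 0.18353
  −0.01·log₂(0.03) = 0.05059
H(P,Q) = 2.3354 bits.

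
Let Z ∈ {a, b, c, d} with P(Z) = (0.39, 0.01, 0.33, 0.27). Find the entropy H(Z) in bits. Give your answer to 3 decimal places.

1.634 bits

H(Z) = −Σ p·log₂ p.
  −(0.39)·log₂(0.39) = 0.5298
  −(0.01)·log₂(0.01) = 0.0664
  −(0.33)·log₂(0.33) = 0.5278
  −(0.27)·log₂(0.27) = 0.5100
Sum: 0.5298 + 0.0664 + 0.5278 + 0.5100 = 1.634 bits.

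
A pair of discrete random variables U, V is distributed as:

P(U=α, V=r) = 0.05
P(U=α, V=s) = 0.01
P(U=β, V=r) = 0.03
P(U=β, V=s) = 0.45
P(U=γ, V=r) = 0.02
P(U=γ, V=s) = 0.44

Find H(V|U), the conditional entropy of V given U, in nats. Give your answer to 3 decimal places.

0.222 nats

Marginals: p(U) = (0.0600, 0.4800, 0.4600), p(V) = (0.1000, 0.9000).
H(V|U) = Σ p(U) · H(V|U=·).
  U=α: p=0.0600, H(V|U=α) = 0.4506
  U=β: p=0.4800, H(V|U=β) = 0.2338
  U=γ: p=0.4600, H(V|U=γ) = 0.1788
Weighted sum = 0.222 nats.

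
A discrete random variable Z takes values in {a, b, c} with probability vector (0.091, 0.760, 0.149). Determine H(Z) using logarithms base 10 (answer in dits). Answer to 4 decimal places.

H(Z) = −Σ p·log₁₀ p.
  −(0.091)·log₁₀(0.091) = 0.09473
  −(0.760)·log₁₀(0.760) = 0.09058
  −(0.149)·log₁₀(0.149) = 0.12320
Sum: 0.09473 + 0.09058 + 0.12320 = 0.3085 dits.

0.3085 dits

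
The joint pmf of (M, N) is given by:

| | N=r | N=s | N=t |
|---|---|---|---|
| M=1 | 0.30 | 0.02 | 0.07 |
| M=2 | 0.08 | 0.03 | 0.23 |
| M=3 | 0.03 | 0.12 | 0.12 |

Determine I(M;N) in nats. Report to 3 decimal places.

0.234 nats

Marginals: p(M) = (0.3900, 0.3400, 0.2700), p(N) = (0.4100, 0.1700, 0.4200).
I(M;N) = H(M) + H(N) − H(M,N).
H(M) = 1.0875, H(N) = 1.0311, H(M,N) = 1.8849.
I(M;N) = 1.0875 + 1.0311 − 1.8849 = 0.234 nats.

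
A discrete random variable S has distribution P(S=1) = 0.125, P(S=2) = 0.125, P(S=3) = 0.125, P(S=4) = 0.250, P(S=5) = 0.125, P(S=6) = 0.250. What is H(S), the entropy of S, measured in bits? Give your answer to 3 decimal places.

H(S) = −Σ p·log₂ p.
  −(0.125)·log₂(0.125) = 0.3750
  −(0.125)·log₂(0.125) = 0.3750
  −(0.125)·log₂(0.125) = 0.3750
  −(0.250)·log₂(0.250) = 0.5000
  −(0.125)·log₂(0.125) = 0.3750
  −(0.250)·log₂(0.250) = 0.5000
Sum: 0.3750 + 0.3750 + 0.3750 + 0.5000 + 0.3750 + 0.5000 = 2.500 bits.

2.500 bits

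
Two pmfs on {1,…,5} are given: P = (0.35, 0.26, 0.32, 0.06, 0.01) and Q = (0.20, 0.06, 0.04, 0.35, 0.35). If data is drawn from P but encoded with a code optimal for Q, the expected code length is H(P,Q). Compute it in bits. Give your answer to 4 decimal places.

H(P,Q) = −Σ p·log₂ q.
  −0.35·log₂(0.20) = 0.81267
  −0.26·log₂(0.06) = 1.05531
  −0.32·log₂(0.04) = 1.48603
  −0.06·log₂(0.35) = 0.09087
  −0.01·log₂(0.35) = 0.01515
H(P,Q) = 3.4600 bits.

3.4600 bits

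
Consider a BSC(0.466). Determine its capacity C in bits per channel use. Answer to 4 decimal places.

Binary symmetric channel: C = 1 − h₂(ε) where h₂ is the binary entropy function.
h₂(0.466) = −0.466·log₂0.466 − 0.534·log₂0.534 = 0.9967.
C = 1 − 0.9967 = 0.0033 bits per channel use.

0.0033 bits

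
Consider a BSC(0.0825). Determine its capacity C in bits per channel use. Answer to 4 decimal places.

Binary symmetric channel: C = 1 − h₂(ε) where h₂ is the binary entropy function.
h₂(0.0825) = −0.0825·log₂0.0825 − 0.9175·log₂0.9175 = 0.4109.
C = 1 − 0.4109 = 0.5891 bits per channel use.

0.5891 bits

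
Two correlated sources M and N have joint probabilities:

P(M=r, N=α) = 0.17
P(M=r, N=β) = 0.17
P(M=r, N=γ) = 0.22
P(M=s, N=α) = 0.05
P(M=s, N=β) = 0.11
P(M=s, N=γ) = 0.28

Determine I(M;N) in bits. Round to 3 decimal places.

Marginals: p(M) = (0.5600, 0.4400), p(N) = (0.2200, 0.2800, 0.5000).
I(M;N) = Σ p(x,y)·log₂[p(x,y)/(p(x)p(y))].
  (r,α): 0.17·log₂(1.3799) = 0.0790
  (r,β): 0.17·log₂(1.0842) = 0.0198
  (r,γ): 0.22·log₂(0.7857) = -0.0765
  (s,α): 0.05·log₂(0.5165) = -0.0477
  (s,β): 0.11·log₂(0.8929) = -0.0180
  (s,γ): 0.28·log₂(1.2727) = 0.0974
Sum = 0.054 bits.

0.054 bits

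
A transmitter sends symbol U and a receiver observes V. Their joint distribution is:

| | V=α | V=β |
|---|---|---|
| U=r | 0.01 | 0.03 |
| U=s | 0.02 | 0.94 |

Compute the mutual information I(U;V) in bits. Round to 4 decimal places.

Marginals: p(U) = (0.0400, 0.9600), p(V) = (0.0300, 0.9700).
I(U;V) = H(U) + H(V) − H(U,V).
H(U) = 0.2423, H(V) = 0.1944, H(U,V) = 0.4150.
I(U;V) = 0.2423 + 0.1944 − 0.4150 = 0.0217 bits.

0.0217 bits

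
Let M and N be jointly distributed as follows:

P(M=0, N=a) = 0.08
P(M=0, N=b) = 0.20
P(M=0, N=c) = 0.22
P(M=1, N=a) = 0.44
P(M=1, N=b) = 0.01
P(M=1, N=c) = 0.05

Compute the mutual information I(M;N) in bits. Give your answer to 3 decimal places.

Marginals: p(M) = (0.5000, 0.5000), p(N) = (0.5200, 0.2100, 0.2700).
I(M;N) = Σ p(x,y)·log₂[p(x,y)/(p(x)p(y))].
  (0,a): 0.08·log₂(0.3077) = -0.1360
  (0,b): 0.20·log₂(1.9048) = 0.1859
  (0,c): 0.22·log₂(1.6296) = 0.1550
  (1,a): 0.44·log₂(1.6923) = 0.3340
  (1,b): 0.01·log₂(0.0952) = -0.0339
  (1,c): 0.05·log₂(0.3704) = -0.0716
Sum = 0.433 bits.

0.433 bits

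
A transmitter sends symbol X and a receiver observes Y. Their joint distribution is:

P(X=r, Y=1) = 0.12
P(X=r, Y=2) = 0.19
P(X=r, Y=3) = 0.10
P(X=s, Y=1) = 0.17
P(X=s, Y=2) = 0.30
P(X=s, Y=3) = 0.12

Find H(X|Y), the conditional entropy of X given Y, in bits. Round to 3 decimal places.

Marginals: p(X) = (0.4100, 0.5900), p(Y) = (0.2900, 0.4900, 0.2200).
H(X|Y) = Σ p(Y) · H(X|Y=·).
  Y=1: p=0.2900, H(X|Y=1) = 0.9784
  Y=2: p=0.4900, H(X|Y=2) = 0.9633
  Y=3: p=0.2200, H(X|Y=3) = 0.9940
Weighted sum = 0.974 bits.

0.974 bits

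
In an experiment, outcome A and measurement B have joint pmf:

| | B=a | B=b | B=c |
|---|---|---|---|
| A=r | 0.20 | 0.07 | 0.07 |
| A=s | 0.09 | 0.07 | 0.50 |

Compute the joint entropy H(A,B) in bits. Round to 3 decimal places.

2.083 bits

H(A,B) = −Σ p(x,y)·log₂ p(x,y) over all 6 cells.
  cell (r,a): −0.20·log₂0.20 = 0.4644
  cell (r,b): −0.07·log₂0.07 = 0.2686
  cell (r,c): −0.07·log₂0.07 = 0.2686
  cell (s,a): −0.09·log₂0.09 = 0.3127
  cell (s,b): −0.07·log₂0.07 = 0.2686
  cell (s,c): −0.50·log₂0.50 = 0.5000
Sum = 2.083 bits.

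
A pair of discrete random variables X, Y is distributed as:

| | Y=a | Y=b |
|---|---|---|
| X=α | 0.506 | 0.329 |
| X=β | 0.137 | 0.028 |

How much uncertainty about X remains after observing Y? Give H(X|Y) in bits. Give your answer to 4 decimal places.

0.6221 bits

Marginals: p(X) = (0.8350, 0.1650), p(Y) = (0.6430, 0.3570).
H(X|Y) = Σ p(Y) · H(X|Y=·).
  Y=a: p=0.6430, H(X|Y=a) = 0.7473
  Y=b: p=0.3570, H(X|Y=b) = 0.3966
Weighted sum = 0.6221 bits.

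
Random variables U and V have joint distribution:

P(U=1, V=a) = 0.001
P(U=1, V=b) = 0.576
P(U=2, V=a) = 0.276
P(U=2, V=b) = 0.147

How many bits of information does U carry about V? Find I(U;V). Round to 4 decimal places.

0.4466 bits

Marginals: p(U) = (0.5770, 0.4230), p(V) = (0.2770, 0.7230).
I(U;V) = Σ p(x,y)·log₂[p(x,y)/(p(x)p(y))].
  (1,a): 0.001·log₂(0.0063) = -0.00732
  (1,b): 0.576·log₂(1.3807) = 0.26809
  (2,a): 0.276·log₂(2.3555) = 0.34115
  (2,b): 0.147·log₂(0.4807) = -0.15537
Sum = 0.4466 bits.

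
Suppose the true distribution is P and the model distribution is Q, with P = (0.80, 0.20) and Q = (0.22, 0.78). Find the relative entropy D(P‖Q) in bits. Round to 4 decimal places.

D(P‖Q) = Σ p·log₂(p/q).
  0.80·log₂(0.80/0.22) = 1.49000
  0.20·log₂(0.20/0.78) = -0.39269
D(P‖Q) = 1.0973 bits.

1.0973 bits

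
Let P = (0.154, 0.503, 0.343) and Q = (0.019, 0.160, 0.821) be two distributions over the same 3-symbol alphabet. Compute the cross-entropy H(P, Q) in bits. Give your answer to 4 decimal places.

H(P,Q) = −Σ p·log₂ q.
  −0.154·log₂(0.019) = 0.88055
  −0.503·log₂(0.160) = 1.32986
  −0.343·log₂(0.821) = 0.09760
H(P,Q) = 2.3080 bits.

2.3080 bits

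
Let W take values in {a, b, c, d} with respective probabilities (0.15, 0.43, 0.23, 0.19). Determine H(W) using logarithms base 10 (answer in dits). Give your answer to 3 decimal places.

H(W) = −Σ p·log₁₀ p.
  −(0.15)·log₁₀(0.15) = 0.1236
  −(0.43)·log₁₀(0.43) = 0.1576
  −(0.23)·log₁₀(0.23) = 0.1468
  −(0.19)·log₁₀(0.19) = 0.1370
Sum: 0.1236 + 0.1576 + 0.1468 + 0.1370 = 0.565 dits.

0.565 dits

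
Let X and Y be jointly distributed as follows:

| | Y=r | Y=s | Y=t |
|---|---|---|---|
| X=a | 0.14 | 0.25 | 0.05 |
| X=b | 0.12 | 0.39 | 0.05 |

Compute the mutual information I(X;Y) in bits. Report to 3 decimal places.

0.013 bits

Marginals: p(X) = (0.4400, 0.5600), p(Y) = (0.2600, 0.6400, 0.1000).
I(X;Y) = H(X) + H(Y) − H(X,Y).
H(X) = 0.9896, H(Y) = 1.2495, H(X,Y) = 2.2262.
I(X;Y) = 0.9896 + 1.2495 − 2.2262 = 0.013 bits.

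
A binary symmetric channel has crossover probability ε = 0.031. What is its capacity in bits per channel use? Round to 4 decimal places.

Binary symmetric channel: C = 1 − h₂(ε) where h₂ is the binary entropy function.
h₂(0.031) = −0.031·log₂0.031 − 0.969·log₂0.969 = 0.1994.
C = 1 − 0.1994 = 0.8006 bits per channel use.

0.8006 bits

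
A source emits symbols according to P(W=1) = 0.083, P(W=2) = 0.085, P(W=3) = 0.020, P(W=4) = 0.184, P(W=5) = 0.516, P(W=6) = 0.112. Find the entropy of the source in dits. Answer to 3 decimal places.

H(W) = −Σ p·log₁₀ p.
  −(0.083)·log₁₀(0.083) = 0.0897
  −(0.085)·log₁₀(0.085) = 0.0910
  −(0.020)·log₁₀(0.020) = 0.0340
  −(0.184)·log₁₀(0.184) = 0.1353
  −(0.516)·log₁₀(0.516) = 0.1483
  −(0.112)·log₁₀(0.112) = 0.1065
Sum: 0.0897 + 0.0910 + 0.0340 + 0.1353 + 0.1483 + 0.1065 = 0.605 dits.

0.605 dits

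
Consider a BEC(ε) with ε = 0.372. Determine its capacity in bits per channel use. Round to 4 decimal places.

0.6280 bits

Binary erasure channel: capacity C = 1 − ε.
C = 1 − 0.372 = 0.6280 bits per channel use.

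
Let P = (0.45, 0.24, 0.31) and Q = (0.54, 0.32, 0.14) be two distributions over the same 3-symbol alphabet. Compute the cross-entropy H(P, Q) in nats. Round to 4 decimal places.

H(P,Q) = −Σ p·ln q.
  −0.45·ln(0.54) = 0.27728
  −0.24·ln(0.32) = 0.27346
  −0.31·ln(0.14) = 0.60949
H(P,Q) = 1.1602 nats.

1.1602 nats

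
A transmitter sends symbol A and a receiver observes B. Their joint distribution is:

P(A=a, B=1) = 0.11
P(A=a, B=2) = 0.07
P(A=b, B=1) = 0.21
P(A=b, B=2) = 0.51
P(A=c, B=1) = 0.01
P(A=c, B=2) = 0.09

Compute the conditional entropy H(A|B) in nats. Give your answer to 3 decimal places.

0.729 nats

Chain rule: H(A|B) = H(A,B) − H(B).
Marginals: p(A) = (0.1800, 0.7200, 0.1000), p(B) = (0.3300, 0.6700).
H(A,B) = 1.3629 nats; H(B) = 0.6342 nats.
H(A|B) = 1.3629 − 0.6342 = 0.729 nats.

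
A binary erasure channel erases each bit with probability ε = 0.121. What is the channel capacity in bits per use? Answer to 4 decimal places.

Binary erasure channel: capacity C = 1 − ε.
C = 1 − 0.121 = 0.8790 bits per channel use.

0.8790 bits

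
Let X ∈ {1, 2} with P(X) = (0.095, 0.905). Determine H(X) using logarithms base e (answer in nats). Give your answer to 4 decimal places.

H(X) = −Σ p·ln p.
  −(0.095)·ln(0.095) = 0.22362
  −(0.905)·ln(0.905) = 0.09034
Sum: 0.22362 + 0.09034 = 0.3140 nats.

0.3140 nats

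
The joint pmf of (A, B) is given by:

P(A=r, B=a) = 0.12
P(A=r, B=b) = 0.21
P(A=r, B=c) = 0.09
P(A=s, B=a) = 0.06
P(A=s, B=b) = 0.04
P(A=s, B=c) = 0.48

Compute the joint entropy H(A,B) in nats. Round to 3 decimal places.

H(A,B) = −Σ p(x,y)·ln p(x,y) over all 6 cells.
  cell (r,a): −0.12·ln0.12 = 0.2544
  cell (r,b): −0.21·ln0.21 = 0.3277
  cell (r,c): −0.09·ln0.09 = 0.2167
  cell (s,a): −0.06·ln0.06 = 0.1688
  cell (s,b): −0.04·ln0.04 = 0.1288
  cell (s,c): −0.48·ln0.48 = 0.3523
Sum = 1.449 nats.

1.449 nats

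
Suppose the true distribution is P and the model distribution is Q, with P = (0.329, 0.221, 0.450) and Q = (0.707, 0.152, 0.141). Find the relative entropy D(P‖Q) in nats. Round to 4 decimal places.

0.3533 nats

D(P‖Q) = Σ p·ln(p/q).
  0.329·ln(0.329/0.707) = -0.25168
  0.221·ln(0.221/0.152) = 0.08272
  0.450·ln(0.450/0.141) = 0.52222
D(P‖Q) = 0.3533 nats.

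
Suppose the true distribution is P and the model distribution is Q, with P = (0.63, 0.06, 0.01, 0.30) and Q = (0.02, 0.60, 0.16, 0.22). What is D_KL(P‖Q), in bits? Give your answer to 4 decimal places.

D(P‖Q) = Σ p·log₂(p/q).
  0.63·log₂(0.63/0.02) = 3.13569
  0.06·log₂(0.06/0.60) = -0.19932
  0.01·log₂(0.01/0.16) = -0.04000
  0.30·log₂(0.30/0.22) = 0.13424
D(P‖Q) = 3.0306 bits.

3.0306 bits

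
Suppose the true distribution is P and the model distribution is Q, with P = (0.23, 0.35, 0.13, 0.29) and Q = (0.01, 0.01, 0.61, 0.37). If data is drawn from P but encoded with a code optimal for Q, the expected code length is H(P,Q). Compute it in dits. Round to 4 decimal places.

1.3131 dits

H(P,Q) = −Σ p·log₁₀ q.
  −0.23·log₁₀(0.01) = 0.46000
  −0.35·log₁₀(0.01) = 0.70000
  −0.13·log₁₀(0.61) = 0.02791
  −0.29·log₁₀(0.37) = 0.12522
H(P,Q) = 1.3131 dits.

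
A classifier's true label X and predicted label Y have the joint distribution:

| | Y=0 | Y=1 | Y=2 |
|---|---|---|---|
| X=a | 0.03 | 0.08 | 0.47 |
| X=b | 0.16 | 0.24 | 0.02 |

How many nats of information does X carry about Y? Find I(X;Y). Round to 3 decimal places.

Marginals: p(X) = (0.5800, 0.4200), p(Y) = (0.1900, 0.3200, 0.4900).
I(X;Y) = H(X) + H(Y) − H(X,Y).
H(X) = 0.6803, H(Y) = 1.0297, H(X,Y) = 1.3761.
I(X;Y) = 0.6803 + 1.0297 − 1.3761 = 0.334 nats.

0.334 nats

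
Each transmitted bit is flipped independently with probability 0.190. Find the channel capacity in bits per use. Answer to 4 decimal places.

Binary symmetric channel: C = 1 − h₂(ε) where h₂ is the binary entropy function.
h₂(0.190) = −0.190·log₂0.190 − 0.810·log₂0.810 = 0.7015.
C = 1 − 0.7015 = 0.2985 bits per channel use.

0.2985 bits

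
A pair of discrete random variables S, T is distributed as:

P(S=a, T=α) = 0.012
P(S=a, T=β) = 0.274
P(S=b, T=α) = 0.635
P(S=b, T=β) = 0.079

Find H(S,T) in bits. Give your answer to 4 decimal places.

H(S,T) = −Σ p(x,y)·log₂ p(x,y) over all 4 cells.
  cell (a,α): −0.012·log₂0.012 = 0.07657
  cell (a,β): −0.274·log₂0.274 = 0.51176
  cell (b,α): −0.635·log₂0.635 = 0.41603
  cell (b,β): −0.079·log₂0.079 = 0.28930
Sum = 1.2937 bits.

1.2937 bits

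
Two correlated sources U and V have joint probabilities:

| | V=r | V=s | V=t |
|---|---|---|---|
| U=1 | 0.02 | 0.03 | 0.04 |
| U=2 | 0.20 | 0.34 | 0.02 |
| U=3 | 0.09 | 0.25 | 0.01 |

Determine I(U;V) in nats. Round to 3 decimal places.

Marginals: p(U) = (0.0900, 0.5600, 0.3500), p(V) = (0.3100, 0.6200, 0.0700).
I(U;V) = H(U) + H(V) − H(U,V).
H(U) = 0.9089, H(V) = 0.8456, H(U,V) = 1.6885.
I(U;V) = 0.9089 + 0.8456 − 1.6885 = 0.066 nats.

0.066 nats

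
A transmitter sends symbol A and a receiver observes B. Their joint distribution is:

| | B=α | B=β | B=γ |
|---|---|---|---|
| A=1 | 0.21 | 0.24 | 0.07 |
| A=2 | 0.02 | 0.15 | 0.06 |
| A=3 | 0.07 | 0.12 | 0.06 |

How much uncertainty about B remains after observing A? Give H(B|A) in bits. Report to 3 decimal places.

Chain rule: H(B|A) = H(A,B) − H(A).
Marginals: p(A) = (0.5200, 0.2300, 0.2500), p(B) = (0.3000, 0.5100, 0.1900).
H(A,B) = 2.8816 bits; H(A) = 1.4782 bits.
H(B|A) = 2.8816 − 1.4782 = 1.403 bits.

1.403 bits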